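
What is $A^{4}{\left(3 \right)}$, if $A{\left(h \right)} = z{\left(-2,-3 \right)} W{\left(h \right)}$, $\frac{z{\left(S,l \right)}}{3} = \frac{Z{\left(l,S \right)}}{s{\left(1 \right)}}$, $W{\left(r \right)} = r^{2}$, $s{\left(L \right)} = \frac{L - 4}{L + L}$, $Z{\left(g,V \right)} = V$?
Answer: $1679616$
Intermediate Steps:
$s{\left(L \right)} = \frac{-4 + L}{2 L}$
$z{\left(S,l \right)} = - 2 S$ ($z{\left(S,l \right)} = 3 \frac{S}{\frac{1}{2} \cdot 1^{-1} \left(-4 + 1\right)} = 3 \frac{S}{\frac{1}{2} \cdot 1 \left(-3\right)} = 3 \frac{S}{- \frac{3}{2}} = 3 S \left(- \frac{2}{3}\right) = 3 \left(- \frac{2 S}{3}\right) = - 2 S$)
$A{\left(h \right)} = 4 h^{2}$ ($A{\left(h \right)} = \left(-2\right) \left(-2\right) h^{2} = 4 h^{2}$)
$A^{4}{\left(3 \right)} = \left(4 \cdot 3^{2}\right)^{4} = \left(4 \cdot 9\right)^{4} = 36^{4} = 1679616$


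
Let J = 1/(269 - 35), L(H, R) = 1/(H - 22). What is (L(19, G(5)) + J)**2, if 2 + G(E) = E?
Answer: 5929/54756 ≈ 0.10828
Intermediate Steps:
G(E) = -2 + E
L(H, R) = 1/(-22 + H)
J = 1/234 ≈ 0.0042735
(L(19, G(5)) + J)**2 = (1/(-22 + 19) + 1/234)**2 = (1/(-3) + 1/234)**2 = (-1/3 + 1/234)**2 = (-77/234)**2 = 5929/54756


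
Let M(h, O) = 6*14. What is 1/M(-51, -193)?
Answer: 1/84 ≈ 0.011905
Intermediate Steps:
M(h, O) = 84
1/M(-51, -193) = 1/84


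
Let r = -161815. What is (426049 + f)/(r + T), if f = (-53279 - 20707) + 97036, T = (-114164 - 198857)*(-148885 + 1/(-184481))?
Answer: 82850232619/8597546947452391 ≈ 9.6365e-6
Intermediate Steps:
T = 8597576799245406/184481 (T = -313021*(-148885 - 1/184481) = -313021*(-27466453686/184481) = 8597576799245406/184481 ≈ 4.6604e+10)
f = 23050 (f = -73986 + 97036 = 23050)
(426049 + f)/(r + T) = (426049 + 23050)/(-161815 + 8597576799245406/184481) = 449099/(8597546947452391/184481) = 449099*(184481/8597546947452391) = 82850232619/8597546947452391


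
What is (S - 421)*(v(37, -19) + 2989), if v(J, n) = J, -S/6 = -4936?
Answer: 88344070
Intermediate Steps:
S = 29616 (S = -6*(-4936) = 29616)
(S - 421)*(v(37, -19) + 2989) = (29616 - 421)*(37 + 2989) = 29195*3026 = 88344070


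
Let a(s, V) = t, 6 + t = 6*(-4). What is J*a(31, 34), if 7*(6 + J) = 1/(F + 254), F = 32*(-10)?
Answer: 13865/77 ≈ 180.06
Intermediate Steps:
t = -30 (t = -6 + 6*(-4) = -6 - 24 = -30)
a(s, V) = -30
F = -320
J = -2773/462 (J = -6 + 1/(7*(-320 + 254)) = -6 + (⅐)/(-66) = -6 + (⅐)*(-1/66) = -6 - 1/462 = -2773/462 ≈ -6.0022)
J*a(31, 34) = -2773/462*(-30) = 13865/77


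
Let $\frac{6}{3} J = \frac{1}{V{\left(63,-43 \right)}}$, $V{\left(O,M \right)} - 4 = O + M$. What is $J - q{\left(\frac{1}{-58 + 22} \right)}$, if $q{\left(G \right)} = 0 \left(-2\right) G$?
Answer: $\frac{1}{48} \approx 0.020833$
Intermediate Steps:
$V{\left(O,M \right)} = 4 + M + O$ ($V{\left(O,M \right)} = 4 + \left(O + M\right) = 4 + \left(M + O\right) = 4 + M + O$)
$q{\left(G \right)} = 0$ ($q{\left(G \right)} = 0 G = 0$)
$J = \frac{1}{48}$ ($J = \frac{1}{2 \left(4 - 43 + 63\right)} = \frac{1}{2 \cdot 24} = \frac{1}{2} \cdot \frac{1}{24} = \frac{1}{48} \approx 0.020833$)
$J - q{\left(\frac{1}{-58 + 22} \right)} = \frac{1}{48} - 0 = \frac{1}{48} + 0 = \frac{1}{48}$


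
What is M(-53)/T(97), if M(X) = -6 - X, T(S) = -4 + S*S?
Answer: 47/9405 ≈ 0.0049973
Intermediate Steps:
T(S) = -4 + S²
M(-53)/T(97) = (-6 - 1*(-53))/(-4 + 97²) = (-6 + 53)/(-4 + 9409) = 47/9405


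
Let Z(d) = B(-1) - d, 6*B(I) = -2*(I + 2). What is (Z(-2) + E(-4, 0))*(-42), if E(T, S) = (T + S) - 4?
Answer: 266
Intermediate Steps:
B(I) = -2/3 - I/3 (B(I) = (-2*(I + 2))/6 = (-2*(2 + I))/6 = (-4 - 2*I)/6 = -2/3 - I/3)
E(T, S) = -4 + S + T (E(T, S) = (S + T) - 4 = -4 + S + T)
Z(d) = -1/3 - d (Z(d) = (-2/3 - 1/3*(-1)) - d = (-2/3 + 1/3) - d = -1/3 - d)
(Z(-2) + E(-4, 0))*(-42) = ((-1/3 - 1*(-2)) + (-4 + 0 - 4))*(-42) = ((-1/3 + 2) - 8)*(-42) = (5/3 - 8)*(-42) = -19/3*(-42) = 266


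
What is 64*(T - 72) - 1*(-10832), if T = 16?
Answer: 7248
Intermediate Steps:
64*(T - 72) - 1*(-10832) = 64*(16 - 72) - 1*(-10832) = 64*(-56) + 10832 = -3584 + 10832 = 7248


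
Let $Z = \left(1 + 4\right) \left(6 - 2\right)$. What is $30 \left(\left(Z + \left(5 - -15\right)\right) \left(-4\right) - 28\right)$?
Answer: $-5640$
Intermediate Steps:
$Z = 20$ ($Z = 5 \cdot 4 = 20$)
$30 \left(\left(Z + \left(5 - -15\right)\right) \left(-4\right) - 28\right) = 30 \left(\left(20 + \left(5 - -15\right)\right) \left(-4\right) - 28\right) = 30 \left(\left(20 + \left(5 + 15\right)\right) \left(-4\right) - 28\right) = 30 \left(\left(20 + 20\right) \left(-4\right) - 28\right) = 30 \left(40 \left(-4\right) - 28\right) = 30 \left(-160 - 28\right) = 30 \left(-188\right) = -5640$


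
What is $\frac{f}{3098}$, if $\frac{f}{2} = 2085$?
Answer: $\frac{2085}{1549} \approx 1.346$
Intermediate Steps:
$f = 4170$ ($f = 2 \cdot 2085 = 4170$)
$\frac{f}{3098} = \frac{4170}{3098} = 4170 \cdot \frac{1}{3098} = \frac{2085}{1549}$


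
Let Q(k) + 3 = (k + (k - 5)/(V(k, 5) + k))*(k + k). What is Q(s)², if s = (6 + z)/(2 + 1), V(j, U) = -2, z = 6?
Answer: 625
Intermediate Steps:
s = 4 (s = (6 + 6)/(2 + 1) = 12/3 = 12*(⅓) = 4)
Q(k) = -3 + 2*k*(k + (-5 + k)/(-2 + k)) (Q(k) = -3 + (k + (k - 5)/(-2 + k))*(k + k) = -3 + (k + (-5 + k)/(-2 + k))*(2*k) = -3 + 2*k*(k + (-5 + k)/(-2 + k)))
Q(s)² = ((6 - 13*4 - 2*4² + 2*4³)/(-2 + 4))² = ((6 - 52 - 2*16 + 2*64)/2)² = ((6 - 52 - 32 + 128)/2)² = ((½)*50)² = 25² = 625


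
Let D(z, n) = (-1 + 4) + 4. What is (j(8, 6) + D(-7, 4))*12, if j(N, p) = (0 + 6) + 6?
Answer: 228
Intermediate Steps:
D(z, n) = 7 (D(z, n) = 3 + 4 = 7)
j(N, p) = 12 (j(N, p) = 6 + 6 = 12)
(j(8, 6) + D(-7, 4))*12 = (12 + 7)*12 = 19*12 = 228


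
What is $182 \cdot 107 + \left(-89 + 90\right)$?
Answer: $19475$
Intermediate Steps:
$182 \cdot 107 + \left(-89 + 90\right) = 19474 + 1 = 19475$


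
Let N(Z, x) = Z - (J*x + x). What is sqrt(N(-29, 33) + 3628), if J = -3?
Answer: sqrt(3665) ≈ 60.539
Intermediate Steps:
N(Z, x) = Z + 2*x (N(Z, x) = Z - (-3*x + x) = Z - (-2)*x = Z + 2*x)
sqrt(N(-29, 33) + 3628) = sqrt((-29 + 2*33) + 3628) = sqrt((-29 + 66) + 3628) = sqrt(37 + 3628) = sqrt(3665)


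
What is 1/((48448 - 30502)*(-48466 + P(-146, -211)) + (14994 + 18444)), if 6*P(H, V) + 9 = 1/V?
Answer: -211/183520273878 ≈ -1.1497e-9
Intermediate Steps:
P(H, V) = -3/2 + 1/(6*V)
1/((48448 - 30502)*(-48466 + P(-146, -211)) + (14994 + 18444)) = 1/((48448 - 30502)*(-48466 + (1/6)*(1 - 9*(-211))/(-211)) + (14994 + 18444)) = 1/(17946*(-48466 + (1/6)*(-1/211)*(1 + 1899)) + 33438) = 1/(17946*(-48466 + (1/6)*(-1/211)*1900) + 33438) = 1/(17946*(-48466 - 950/633) + 33438) = 1/(17946*(-30679928/633) + 33438) = 1/(-183527329296/211 + 33438) = 1/(-183520273878/211) = -211/183520273878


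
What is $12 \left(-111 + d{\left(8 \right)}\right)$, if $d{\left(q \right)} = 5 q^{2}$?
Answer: $2508$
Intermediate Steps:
$12 \left(-111 + d{\left(8 \right)}\right) = 12 \left(-111 + 5 \cdot 8^{2}\right) = 12 \left(-111 + 5 \cdot 64\right) = 12 \left(-111 + 320\right) = 12 \cdot 209 = 2508$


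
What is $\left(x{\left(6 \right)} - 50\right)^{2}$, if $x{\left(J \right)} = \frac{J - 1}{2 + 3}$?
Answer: $2401$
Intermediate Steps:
$x{\left(J \right)} = - \frac{1}{5} + \frac{J}{5}$ ($x{\left(J \right)} = \frac{-1 + J}{5} = \left(-1 + J\right) \frac{1}{5} = - \frac{1}{5} + \frac{J}{5}$)
$\left(x{\left(6 \right)} - 50\right)^{2} = \left(\left(- \frac{1}{5} + \frac{1}{5} \cdot 6\right) - 50\right)^{2} = \left(\left(- \frac{1}{5} + \frac{6}{5}\right) - 50\right)^{2} = \left(1 - 50\right)^{2} = \left(-49\right)^{2} = 2401$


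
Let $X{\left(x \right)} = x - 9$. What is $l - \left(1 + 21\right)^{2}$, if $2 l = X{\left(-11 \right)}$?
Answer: $-494$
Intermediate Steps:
$X{\left(x \right)} = -9 + x$
$l = -10$ ($l = \frac{-9 - 11}{2} = \frac{1}{2} \left(-20\right) = -10$)
$l - \left(1 + 21\right)^{2} = -10 - \left(1 + 21\right)^{2} = -10 - 22^{2} = -10 - 484 = -494$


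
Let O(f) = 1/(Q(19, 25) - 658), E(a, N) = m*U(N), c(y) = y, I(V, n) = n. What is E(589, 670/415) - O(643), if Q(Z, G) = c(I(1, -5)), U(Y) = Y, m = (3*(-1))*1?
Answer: -266443/55029 ≈ -4.8419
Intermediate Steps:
m = -3 (m = -3*1 = -3)
Q(Z, G) = -5
E(a, N) = -3*N
O(f) = -1/663 (O(f) = 1/(-5 - 658) = 1/(-663) = -1/663)
E(589, 670/415) - O(643) = -2010/415 - 1*(-1/663) = -2010/415 + 1/663 = -3*134/83 + 1/663 = -402/83 + 1/663 = -266443/55029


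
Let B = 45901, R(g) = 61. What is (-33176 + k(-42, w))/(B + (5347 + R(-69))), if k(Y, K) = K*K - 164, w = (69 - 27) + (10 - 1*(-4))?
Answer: -3356/5701 ≈ -0.58867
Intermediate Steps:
w = 56 (w = 42 + (10 + 4) = 42 + 14 = 56)
k(Y, K) = -164 + K² (k(Y, K) = K² - 164 = -164 + K²)
(-33176 + k(-42, w))/(B + (5347 + R(-69))) = (-33176 + (-164 + 56²))/(45901 + (5347 + 61)) = (-33176 + (-164 + 3136))/(45901 + 5408) = (-33176 + 2972)/51309 = -30204*1/51309 = -3356/5701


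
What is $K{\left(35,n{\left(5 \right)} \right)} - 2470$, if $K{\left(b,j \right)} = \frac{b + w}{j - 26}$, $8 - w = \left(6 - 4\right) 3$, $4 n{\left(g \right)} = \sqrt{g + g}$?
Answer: $- \frac{13353106}{5403} - \frac{74 \sqrt{10}}{5403} \approx -2471.5$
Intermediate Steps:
$n{\left(g \right)} = \frac{\sqrt{2} \sqrt{g}}{4}$ ($n{\left(g \right)} = \frac{\sqrt{g + g}}{4} = \frac{\sqrt{2 g}}{4} = \frac{\sqrt{2} \sqrt{g}}{4}$)
$w = 2$ ($w = 8 - \left(6 - 4\right) 3 = 8 - 2 \cdot 3 = 8 - 6 = 2$)
$K{\left(b,j \right)} = \frac{2 + b}{-26 + j}$ ($K{\left(b,j \right)} = \frac{b + 2}{j - 26} = \frac{2 + b}{-26 + j}$)
$K{\left(35,n{\left(5 \right)} \right)} - 2470 = \frac{2 + 35}{-26 + \frac{\sqrt{2} \sqrt{5}}{4}} - 2470 = \frac{1}{-26 + \frac{\sqrt{10}}{4}} \cdot 37 - 2470 = \frac{37}{-26 + \frac{\sqrt{10}}{4}} - 2470 = -2470 + \frac{37}{-26 + \frac{\sqrt{10}}{4}}$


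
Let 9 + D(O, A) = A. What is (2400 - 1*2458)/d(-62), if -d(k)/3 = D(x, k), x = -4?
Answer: -58/213 ≈ -0.27230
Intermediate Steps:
D(O, A) = -9 + A
d(k) = 27 - 3*k (d(k) = -3*(-9 + k) = 27 - 3*k)
(2400 - 1*2458)/d(-62) = (2400 - 1*2458)/(27 - 3*(-62)) = (2400 - 2458)/(27 + 186) = -58/213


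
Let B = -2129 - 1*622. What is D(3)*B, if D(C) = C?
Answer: -8253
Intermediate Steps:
B = -2751 (B = -2129 - 622 = -2751)
D(3)*B = 3*(-2751) = -8253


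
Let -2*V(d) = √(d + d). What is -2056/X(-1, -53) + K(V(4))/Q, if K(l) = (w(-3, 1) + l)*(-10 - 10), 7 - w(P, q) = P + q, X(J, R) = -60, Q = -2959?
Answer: 1523626/44385 - 20*√2/2959 ≈ 34.318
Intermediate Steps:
w(P, q) = 7 - P - q (w(P, q) = 7 - (P + q) = 7 + (-P - q) = 7 - P - q)
V(d) = -√2*√d/2 (V(d) = -√(d + d)/2 = -√2*√d/2)
K(l) = -180 - 20*l (K(l) = ((7 - 1*(-3) - 1*1) + l)*(-10 - 10) = ((7 + 3 - 1) + l)*(-20) = (9 + l)*(-20) = -180 - 20*l)
-2056/X(-1, -53) + K(V(4))/Q = -2056/(-60) + (-180 - (-10)*√2*√4)/(-2959) = -2056*(-1/60) + (-180 - (-10)*√2*2)*(-1/2959) = 514/15 + (-180 - (-20)*√2)*(-1/2959) = 514/15 + (-180 + 20*√2)*(-1/2959) = 514/15 + (180/2959 - 20*√2/2959) = 1523626/44385 - 20*√2/2959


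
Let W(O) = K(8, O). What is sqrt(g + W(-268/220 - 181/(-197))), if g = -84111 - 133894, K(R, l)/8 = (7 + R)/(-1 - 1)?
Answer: I*sqrt(218065) ≈ 466.97*I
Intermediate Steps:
K(R, l) = -28 - 4*R (K(R, l) = 8*((7 + R)/(-1 - 1)) = 8*((7 + R)/(-2)) = 8*((7 + R)*(-1/2)) = 8*(-7/2 - R/2) = -28 - 4*R)
W(O) = -60 (W(O) = -28 - 4*8 = -28 - 32 = -60)
g = -218005
sqrt(g + W(-268/220 - 181/(-197))) = sqrt(-218005 - 60) = sqrt(-218065) = I*sqrt(218065)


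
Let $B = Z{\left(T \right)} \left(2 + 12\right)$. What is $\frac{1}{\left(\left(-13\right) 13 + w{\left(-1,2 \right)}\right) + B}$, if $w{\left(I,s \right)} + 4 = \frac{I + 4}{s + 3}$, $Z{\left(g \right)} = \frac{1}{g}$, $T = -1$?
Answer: $- \frac{5}{932} \approx -0.0053648$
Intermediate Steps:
$w{\left(I,s \right)} = -4 + \frac{4 + I}{3 + s}$ ($w{\left(I,s \right)} = -4 + \frac{I + 4}{s + 3} = -4 + \frac{4 + I}{3 + s}$)
$B = -14$ ($B = \frac{2 + 12}{-1} = \left(-1\right) 14 = -14$)
$\frac{1}{\left(\left(-13\right) 13 + w{\left(-1,2 \right)}\right) + B} = \frac{1}{\left(\left(-13\right) 13 + \frac{-8 - 1 - 8}{3 + 2}\right) - 14} = \frac{1}{\left(-169 + \frac{-8 - 1 - 8}{5}\right) - 14} = \frac{1}{\left(-169 + \frac{1}{5} \left(-17\right)\right) - 14} = \frac{1}{\left(-169 - \frac{17}{5}\right) - 14} = \frac{1}{- \frac{862}{5} - 14} = \frac{1}{- \frac{932}{5}} = - \frac{5}{932}$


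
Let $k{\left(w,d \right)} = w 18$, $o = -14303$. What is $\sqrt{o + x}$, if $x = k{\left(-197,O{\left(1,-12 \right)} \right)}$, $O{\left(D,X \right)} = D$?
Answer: $i \sqrt{17849} \approx 133.6 i$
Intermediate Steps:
$k{\left(w,d \right)} = 18 w$
$x = -3546$ ($x = 18 \left(-197\right) = -3546$)
$\sqrt{o + x} = \sqrt{-14303 - 3546} = \sqrt{-17849} = i \sqrt{17849}$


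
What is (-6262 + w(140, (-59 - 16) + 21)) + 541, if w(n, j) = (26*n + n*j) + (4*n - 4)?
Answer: -9085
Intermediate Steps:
w(n, j) = -4 + 30*n + j*n (w(n, j) = (26*n + j*n) + (-4 + 4*n) = -4 + 30*n + j*n)
(-6262 + w(140, (-59 - 16) + 21)) + 541 = (-6262 + (-4 + 30*140 + ((-59 - 16) + 21)*140)) + 541 = (-6262 + (-4 + 4200 + (-75 + 21)*140)) + 541 = (-6262 + (-4 + 4200 - 54*140)) + 541 = (-6262 + (-4 + 4200 - 7560)) + 541 = (-6262 - 3364) + 541 = -9626 + 541 = -9085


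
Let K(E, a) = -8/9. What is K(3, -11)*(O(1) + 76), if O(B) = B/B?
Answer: -616/9 ≈ -68.444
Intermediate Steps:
O(B) = 1
K(E, a) = -8/9 (K(E, a) = -8*⅑ = -8/9)
K(3, -11)*(O(1) + 76) = -8*(1 + 76)/9 = -8/9*77 = -616/9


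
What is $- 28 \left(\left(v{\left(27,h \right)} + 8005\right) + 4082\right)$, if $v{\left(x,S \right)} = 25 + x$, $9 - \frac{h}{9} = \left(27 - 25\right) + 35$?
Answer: $-339892$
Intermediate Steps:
$h = -252$ ($h = 81 - 9 \left(\left(27 - 25\right) + 35\right) = 81 - 9 \left(2 + 35\right) = 81 - 333 = -252$)
$- 28 \left(\left(v{\left(27,h \right)} + 8005\right) + 4082\right) = - 28 \left(\left(\left(25 + 27\right) + 8005\right) + 4082\right) = - 28 \left(\left(52 + 8005\right) + 4082\right) = - 28 \left(8057 + 4082\right) = \left(-28\right) 12139 = -339892$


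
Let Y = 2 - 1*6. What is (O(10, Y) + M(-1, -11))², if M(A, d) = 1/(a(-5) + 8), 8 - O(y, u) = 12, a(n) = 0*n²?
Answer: 961/64 ≈ 15.016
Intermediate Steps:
Y = -4 (Y = 2 - 6 = -4)
a(n) = 0
O(y, u) = -4 (O(y, u) = 8 - 1*12 = 8 - 12 = -4)
M(A, d) = ⅛ (M(A, d) = 1/(0 + 8) = 1/8 = ⅛)
(O(10, Y) + M(-1, -11))² = (-4 + ⅛)² = (-31/8)² = 961/64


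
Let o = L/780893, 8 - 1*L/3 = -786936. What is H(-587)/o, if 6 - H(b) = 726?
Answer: -11713395/49184 ≈ -238.15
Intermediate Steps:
L = 2360832 (L = 24 - 3*(-786936) = 24 + 2360808 = 2360832)
H(b) = -720 (H(b) = 6 - 1*726 = 6 - 726 = -720)
o = 2360832/780893 ≈ 3.0232
H(-587)/o = -720/2360832/780893 = -720*780893/2360832 = -11713395/49184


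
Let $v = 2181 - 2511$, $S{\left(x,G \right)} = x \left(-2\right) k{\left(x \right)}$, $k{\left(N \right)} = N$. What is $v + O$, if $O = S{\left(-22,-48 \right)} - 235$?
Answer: $-1533$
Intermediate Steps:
$S{\left(x,G \right)} = - 2 x^{2}$ ($S{\left(x,G \right)} = x \left(-2\right) x = - 2 x x = - 2 x^{2}$)
$O = -1203$ ($O = - 2 \left(-22\right)^{2} - 235 = \left(-2\right) 484 - 235 = -968 - 235 = -1203$)
$v = -330$
$v + O = -330 - 1203 = -1533$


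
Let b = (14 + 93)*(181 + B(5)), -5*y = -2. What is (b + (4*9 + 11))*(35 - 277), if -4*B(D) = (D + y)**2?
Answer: -225471037/50 ≈ -4.5094e+6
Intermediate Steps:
y = 2/5 (y = -1/5*(-2) = 2/5 ≈ 0.40000)
B(D) = -(2/5 + D)**2/4 (B(D) = -(D + 2/5)**2/4 = -(2/5 + D)**2/4)
b = 1858697/100 (b = (14 + 93)*(181 - (2 + 5*5)**2/100) = 107*(181 - (2 + 25)**2/100) = 107*(181 - 1/100*27**2) = 107*(181 - 1/100*729) = 107*(181 - 729/100) = 107*(17371/100) = 1858697/100 ≈ 18587.)
(b + (4*9 + 11))*(35 - 277) = (1858697/100 + (4*9 + 11))*(35 - 277) = (1858697/100 + (36 + 11))*(-242) = (1858697/100 + 47)*(-242) = (1863397/100)*(-242) = -225471037/50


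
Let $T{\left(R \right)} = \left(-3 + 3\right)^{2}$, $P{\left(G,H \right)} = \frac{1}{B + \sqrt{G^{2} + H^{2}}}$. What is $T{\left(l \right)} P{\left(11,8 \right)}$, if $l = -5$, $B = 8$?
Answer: $0$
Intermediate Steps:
$P{\left(G,H \right)} = \frac{1}{8 + \sqrt{G^{2} + H^{2}}}$
$T{\left(R \right)} = 0$ ($T{\left(R \right)} = 0^{2} = 0$)
$T{\left(l \right)} P{\left(11,8 \right)} = \frac{0}{8 + \sqrt{11^{2} + 8^{2}}} = \frac{0}{8 + \sqrt{121 + 64}} = \frac{0}{8 + \sqrt{185}} = 0$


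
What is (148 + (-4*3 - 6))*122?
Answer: 15860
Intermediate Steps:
(148 + (-4*3 - 6))*122 = (148 + (-12 - 6))*122 = (148 - 18)*122 = 130*122 = 15860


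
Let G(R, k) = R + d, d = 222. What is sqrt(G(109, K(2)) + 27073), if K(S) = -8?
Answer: 2*sqrt(6851) ≈ 165.54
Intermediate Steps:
G(R, k) = 222 + R (G(R, k) = R + 222 = 222 + R)
sqrt(G(109, K(2)) + 27073) = sqrt((222 + 109) + 27073) = sqrt(331 + 27073) = sqrt(27404) = 2*sqrt(6851)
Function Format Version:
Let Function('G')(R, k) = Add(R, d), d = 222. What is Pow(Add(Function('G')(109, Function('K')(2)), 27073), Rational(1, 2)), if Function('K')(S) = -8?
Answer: Mul(2, Pow(6851, Rational(1, 2))) ≈ 165.54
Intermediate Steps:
Function('G')(R, k) = Add(222, R) (Function('G')(R, k) = Add(R, 222) = Add(222, R))
Pow(Add(Function('G')(109, Function('K')(2)), 27073), Rational(1, 2)) = Pow(Add(Add(222, 109), 27073), Rational(1, 2)) = Pow(Add(331, 27073), Rational(1, 2)) = Pow(27404, Rational(1, 2)) = Mul(2, Pow(6851, Rational(1, 2)))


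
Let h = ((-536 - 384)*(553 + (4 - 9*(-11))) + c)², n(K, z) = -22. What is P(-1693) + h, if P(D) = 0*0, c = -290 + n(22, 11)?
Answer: 364613084224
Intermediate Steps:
c = -312 (c = -290 - 22 = -312)
P(D) = 0
h = 364613084224 (h = ((-536 - 384)*(553 + (4 - 9*(-11))) - 312)² = (-920*(553 + (4 + 99)) - 312)² = (-920*(553 + 103) - 312)² = (-920*656 - 312)² = (-603520 - 312)² = (-603832)² = 364613084224)
P(-1693) + h = 0 + 364613084224 = 364613084224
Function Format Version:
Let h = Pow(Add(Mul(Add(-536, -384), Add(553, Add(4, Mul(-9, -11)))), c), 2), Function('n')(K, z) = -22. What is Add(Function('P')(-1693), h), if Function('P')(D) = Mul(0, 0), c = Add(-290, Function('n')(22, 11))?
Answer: 364613084224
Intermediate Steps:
c = -312 (c = Add(-290, -22) = -312)
Function('P')(D) = 0
h = 364613084224 (h = Pow(Add(Mul(Add(-536, -384), Add(553, Add(4, Mul(-9, -11)))), -312), 2) = Pow(Add(Mul(-920, Add(553, Add(4, 99))), -312), 2) = Pow(Add(Mul(-920, Add(553, 103)), -312), 2) = Pow(Add(Mul(-920, 656), -312), 2) = Pow(Add(-603520, -312), 2) = Pow(-603832, 2) = 364613084224)
Add(Function('P')(-1693), h) = Add(0, 364613084224) = 364613084224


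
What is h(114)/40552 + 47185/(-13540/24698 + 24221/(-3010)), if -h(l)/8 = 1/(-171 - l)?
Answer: -2533782876263599421/461545661157285 ≈ -5489.8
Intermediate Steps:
h(l) = -8/(-171 - l)
h(114)/40552 + 47185/(-13540/24698 + 24221/(-3010)) = (8/(171 + 114))/40552 + 47185/(-13540/24698 + 24221/(-3010)) = (8/285)*(1/40552) + 47185/(-13540*1/24698 + 24221*(-1/3010)) = (8*(1/285))*(1/40552) + 47185/(-6770/12349 - 24221/3010) = (8/285)*(1/40552) + 47185/(-319482829/37170490) = 1/1444665 + 47185*(-37170490/319482829) = 1/1444665 - 1753889570650/319482829 = -2533782876263599421/461545661157285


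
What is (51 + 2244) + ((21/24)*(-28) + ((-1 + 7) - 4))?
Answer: 4545/2 ≈ 2272.5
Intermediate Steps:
(51 + 2244) + ((21/24)*(-28) + ((-1 + 7) - 4)) = 2295 + ((21*(1/24))*(-28) + (6 - 4)) = 2295 + ((7/8)*(-28) + 2) = 2295 + (-49/2 + 2) = 2295 - 45/2 = 4545/2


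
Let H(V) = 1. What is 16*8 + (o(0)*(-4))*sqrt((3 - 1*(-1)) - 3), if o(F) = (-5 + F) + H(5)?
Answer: 144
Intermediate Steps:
o(F) = -4 + F (o(F) = (-5 + F) + 1 = -4 + F)
16*8 + (o(0)*(-4))*sqrt((3 - 1*(-1)) - 3) = 16*8 + ((-4 + 0)*(-4))*sqrt((3 - 1*(-1)) - 3) = 128 + (-4*(-4))*sqrt((3 + 1) - 3) = 128 + 16*sqrt(4 - 3) = 128 + 16*sqrt(1) = 128 + 16*1 = 128 + 16 = 144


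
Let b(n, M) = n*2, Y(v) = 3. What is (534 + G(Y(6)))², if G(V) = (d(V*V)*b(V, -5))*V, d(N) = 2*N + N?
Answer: 1040400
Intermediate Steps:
b(n, M) = 2*n
d(N) = 3*N
G(V) = 6*V⁴ (G(V) = ((3*(V*V))*(2*V))*V = ((3*V²)*(2*V))*V = (6*V³)*V = 6*V⁴)
(534 + G(Y(6)))² = (534 + 6*3⁴)² = (534 + 6*81)² = (534 + 486)² = 1020² = 1040400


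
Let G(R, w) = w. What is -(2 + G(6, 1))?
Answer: -3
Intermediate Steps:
-(2 + G(6, 1)) = -(2 + 1) = -1*3 = -3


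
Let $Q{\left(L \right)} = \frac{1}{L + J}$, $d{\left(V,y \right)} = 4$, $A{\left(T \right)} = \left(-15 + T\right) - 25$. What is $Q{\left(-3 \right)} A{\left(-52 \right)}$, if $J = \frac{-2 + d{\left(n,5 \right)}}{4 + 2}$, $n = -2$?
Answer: $\frac{69}{2} \approx 34.5$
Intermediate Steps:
$A{\left(T \right)} = -40 + T$
$J = \frac{1}{3}$ ($J = \frac{-2 + 4}{4 + 2} = \frac{2}{6} = 2 \cdot \frac{1}{6} = \frac{1}{3} \approx 0.33333$)
$Q{\left(L \right)} = \frac{1}{\frac{1}{3} + L}$ ($Q{\left(L \right)} = \frac{1}{L + \frac{1}{3}} = \frac{1}{\frac{1}{3} + L}$)
$Q{\left(-3 \right)} A{\left(-52 \right)} = \frac{3}{1 + 3 \left(-3\right)} \left(-40 - 52\right) = \frac{3}{1 - 9} \left(-92\right) = \frac{3}{-8} \left(-92\right) = 3 \left(- \frac{1}{8}\right) \left(-92\right) = \left(- \frac{3}{8}\right) \left(-92\right) = \frac{69}{2}$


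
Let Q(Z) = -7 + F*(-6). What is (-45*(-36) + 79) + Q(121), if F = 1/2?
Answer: 1689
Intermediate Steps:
F = 1/2 ≈ 0.50000
Q(Z) = -10 (Q(Z) = -7 + (1/2)*(-6) = -7 - 3 = -10)
(-45*(-36) + 79) + Q(121) = (-45*(-36) + 79) - 10 = (1620 + 79) - 10 = 1699 - 10 = 1689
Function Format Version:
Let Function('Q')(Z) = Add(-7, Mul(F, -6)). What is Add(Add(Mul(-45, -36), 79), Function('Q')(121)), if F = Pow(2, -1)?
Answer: 1689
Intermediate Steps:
F = Rational(1, 2) ≈ 0.50000
Function('Q')(Z) = -10 (Function('Q')(Z) = Add(-7, Mul(Rational(1, 2), -6)) = Add(-7, -3) = -10)
Add(Add(Mul(-45, -36), 79), Function('Q')(121)) = Add(Add(Mul(-45, -36), 79), -10) = Add(Add(1620, 79), -10) = Add(1699, -10) = 1689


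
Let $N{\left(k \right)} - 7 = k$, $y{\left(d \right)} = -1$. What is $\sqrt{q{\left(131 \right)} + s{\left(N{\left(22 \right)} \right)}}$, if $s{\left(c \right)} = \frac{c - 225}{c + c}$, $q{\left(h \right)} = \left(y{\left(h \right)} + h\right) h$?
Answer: $\frac{2 \sqrt{3579847}}{29} \approx 130.49$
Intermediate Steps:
$N{\left(k \right)} = 7 + k$
$q{\left(h \right)} = h \left(-1 + h\right)$ ($q{\left(h \right)} = \left(-1 + h\right) h = h \left(-1 + h\right)$)
$s{\left(c \right)} = \frac{-225 + c}{2 c}$
$\sqrt{q{\left(131 \right)} + s{\left(N{\left(22 \right)} \right)}} = \sqrt{131 \left(-1 + 131\right) + \frac{-225 + \left(7 + 22\right)}{2 \left(7 + 22\right)}} = \sqrt{131 \cdot 130 + \frac{-225 + 29}{2 \cdot 29}} = \sqrt{17030 + \frac{1}{2} \cdot \frac{1}{29} \left(-196\right)} = \sqrt{17030 - \frac{98}{29}} = \sqrt{\frac{493772}{29}} = \frac{2 \sqrt{3579847}}{29}$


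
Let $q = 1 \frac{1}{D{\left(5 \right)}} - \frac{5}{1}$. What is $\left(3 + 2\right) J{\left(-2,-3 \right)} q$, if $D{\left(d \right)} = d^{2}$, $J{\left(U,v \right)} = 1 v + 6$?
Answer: $- \frac{372}{5} \approx -74.4$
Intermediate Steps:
$J{\left(U,v \right)} = 6 + v$ ($J{\left(U,v \right)} = v + 6 = 6 + v$)
$q = - \frac{124}{25}$ ($q = 1 \frac{1}{5^{2}} - \frac{5}{1} = 1 \cdot \frac{1}{25} - 5 = \frac{1}{25} - 5 = - \frac{124}{25} \approx -4.96$)
$\left(3 + 2\right) J{\left(-2,-3 \right)} q = \left(3 + 2\right) \left(6 - 3\right) \left(- \frac{124}{25}\right) = 5 \cdot 3 \left(- \frac{124}{25}\right) = 15 \left(- \frac{124}{25}\right) = - \frac{372}{5}$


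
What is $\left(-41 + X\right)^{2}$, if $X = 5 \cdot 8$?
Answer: $1$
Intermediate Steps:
$X = 40$
$\left(-41 + X\right)^{2} = \left(-41 + 40\right)^{2} = \left(-1\right)^{2} = 1$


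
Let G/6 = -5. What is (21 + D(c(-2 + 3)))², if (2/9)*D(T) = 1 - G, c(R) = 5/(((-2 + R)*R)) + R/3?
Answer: 103041/4 ≈ 25760.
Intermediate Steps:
G = -30 (G = 6*(-5) = -30)
c(R) = R/3 + 5/(R*(-2 + R)) (c(R) = 5/((R*(-2 + R))) + R*(⅓) = 5*(1/(R*(-2 + R))) + R/3 = 5/(R*(-2 + R)) + R/3 = R/3 + 5/(R*(-2 + R)))
D(T) = 279/2 (D(T) = 9*(1 - 1*(-30))/2 = 9*(1 + 30)/2 = (9/2)*31 = 279/2)
(21 + D(c(-2 + 3)))² = (21 + 279/2)² = (321/2)² = 103041/4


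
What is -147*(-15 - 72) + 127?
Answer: 12916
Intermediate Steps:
-147*(-15 - 72) + 127 = -147*(-87) + 127 = 12789 + 127 = 12916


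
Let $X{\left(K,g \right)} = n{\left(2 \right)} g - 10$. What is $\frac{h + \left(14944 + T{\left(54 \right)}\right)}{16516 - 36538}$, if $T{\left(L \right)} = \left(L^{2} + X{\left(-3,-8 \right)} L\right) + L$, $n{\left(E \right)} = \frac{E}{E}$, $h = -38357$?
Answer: $\frac{21415}{20022} \approx 1.0696$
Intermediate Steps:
$n{\left(E \right)} = 1$
$X{\left(K,g \right)} = -10 + g$ ($X{\left(K,g \right)} = 1 g - 10 = g - 10 = -10 + g$)
$T{\left(L \right)} = L^{2} - 17 L$ ($T{\left(L \right)} = \left(L^{2} + \left(-10 - 8\right) L\right) + L = \left(L^{2} - 18 L\right) + L = L^{2} - 17 L$)
$\frac{h + \left(14944 + T{\left(54 \right)}\right)}{16516 - 36538} = \frac{-38357 + \left(14944 + 54 \left(-17 + 54\right)\right)}{16516 - 36538} = \frac{-38357 + \left(14944 + 54 \cdot 37\right)}{-20022} = \left(-38357 + \left(14944 + 1998\right)\right) \left(- \frac{1}{20022}\right) = \left(-38357 + 16942\right) \left(- \frac{1}{20022}\right) = \left(-21415\right) \left(- \frac{1}{20022}\right) = \frac{21415}{20022}$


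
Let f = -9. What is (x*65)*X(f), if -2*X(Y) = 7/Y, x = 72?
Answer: 1820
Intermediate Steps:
X(Y) = -7/(2*Y)
(x*65)*X(f) = (72*65)*(-7/2/(-9)) = 4680*(-7/2*(-⅑)) = 4680*(7/18) = 1820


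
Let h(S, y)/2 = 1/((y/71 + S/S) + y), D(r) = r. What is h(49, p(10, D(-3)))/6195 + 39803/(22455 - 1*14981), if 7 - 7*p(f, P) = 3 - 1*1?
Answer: 30189447643/5668617930 ≈ 5.3257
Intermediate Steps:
p(f, P) = 5/7 (p(f, P) = 1 - (3 - 1*1)/7 = 1 - (3 - 1)/7 = 1 - ⅐*2 = 1 - 2/7 = 5/7)
h(S, y) = 2/(1 + 72*y/71) (h(S, y) = 2/((y/71 + S/S) + y) = 2/((y*(1/71) + 1) + y) = 2/((y/71 + 1) + y) = 2/((1 + y/71) + y) = 2/(1 + 72*y/71))
h(49, p(10, D(-3)))/6195 + 39803/(22455 - 1*14981) = (142/(71 + 72*(5/7)))/6195 + 39803/(22455 - 1*14981) = (142/(71 + 360/7))*(1/6195) + 39803/(22455 - 14981) = (142/(857/7))*(1/6195) + 39803/7474 = (142*(7/857))*(1/6195) + 39803*(1/7474) = (994/857)*(1/6195) + 39803/7474 = 142/758445 + 39803/7474 = 30189447643/5668617930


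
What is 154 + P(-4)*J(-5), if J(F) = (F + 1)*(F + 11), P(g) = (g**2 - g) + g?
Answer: -230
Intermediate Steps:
P(g) = g**2
J(F) = (1 + F)*(11 + F)
154 + P(-4)*J(-5) = 154 + (-4)**2*(11 + (-5)**2 + 12*(-5)) = 154 + 16*(11 + 25 - 60) = 154 + 16*(-24) = 154 - 384 = -230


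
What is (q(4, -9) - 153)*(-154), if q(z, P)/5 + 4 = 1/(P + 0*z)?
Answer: 240548/9 ≈ 26728.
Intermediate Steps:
q(z, P) = -20 + 5/P (q(z, P) = -20 + 5/(P + 0*z) = -20 + 5/(P + 0) = -20 + 5/P)
(q(4, -9) - 153)*(-154) = ((-20 + 5/(-9)) - 153)*(-154) = ((-20 + 5*(-⅑)) - 153)*(-154) = ((-20 - 5/9) - 153)*(-154) = (-185/9 - 153)*(-154) = -1562/9*(-154) = 240548/9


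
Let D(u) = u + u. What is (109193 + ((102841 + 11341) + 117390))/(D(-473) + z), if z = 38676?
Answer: 68153/7546 ≈ 9.0317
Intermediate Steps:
D(u) = 2*u
(109193 + ((102841 + 11341) + 117390))/(D(-473) + z) = (109193 + ((102841 + 11341) + 117390))/(2*(-473) + 38676) = (109193 + (114182 + 117390))/(-946 + 38676) = (109193 + 231572)/37730 = 340765*(1/37730) = 68153/7546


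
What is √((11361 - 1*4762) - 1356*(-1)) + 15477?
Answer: 15477 + √7955 ≈ 15566.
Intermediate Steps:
√((11361 - 1*4762) - 1356*(-1)) + 15477 = √((11361 - 4762) + 1356) + 15477 = √(6599 + 1356) + 15477 = √7955 + 15477 = 15477 + √7955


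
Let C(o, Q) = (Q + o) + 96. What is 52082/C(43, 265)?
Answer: 26041/202 ≈ 128.92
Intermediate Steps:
C(o, Q) = 96 + Q + o
52082/C(43, 265) = 52082/(96 + 265 + 43) = 52082/404 = 52082*(1/404) = 26041/202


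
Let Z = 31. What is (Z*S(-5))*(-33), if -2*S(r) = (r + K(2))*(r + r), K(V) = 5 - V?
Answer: 10230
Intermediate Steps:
S(r) = -r*(3 + r) (S(r) = -(r + (5 - 1*2))*(r + r)/2 = -(r + (5 - 2))*2*r/2 = -(r + 3)*2*r/2 = -(3 + r)*2*r/2 = -r*(3 + r))
(Z*S(-5))*(-33) = (31*(-1*(-5)*(3 - 5)))*(-33) = (31*(-1*(-5)*(-2)))*(-33) = (31*(-10))*(-33) = -310*(-33) = 10230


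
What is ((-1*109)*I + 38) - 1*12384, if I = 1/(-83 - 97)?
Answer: -2222171/180 ≈ -12345.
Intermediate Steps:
I = -1/180 (I = 1/(-180) = -1/180 ≈ -0.0055556)
((-1*109)*I + 38) - 1*12384 = (-1*109*(-1/180) + 38) - 1*12384 = (-109*(-1/180) + 38) - 12384 = (109/180 + 38) - 12384 = 6949/180 - 12384 = -2222171/180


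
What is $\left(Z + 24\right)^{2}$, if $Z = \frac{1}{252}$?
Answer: $\frac{36590401}{63504} \approx 576.19$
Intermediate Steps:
$Z = \frac{1}{252} \approx 0.0039683$
$\left(Z + 24\right)^{2} = \left(\frac{1}{252} + 24\right)^{2} = \left(\frac{6049}{252}\right)^{2} = \frac{36590401}{63504}$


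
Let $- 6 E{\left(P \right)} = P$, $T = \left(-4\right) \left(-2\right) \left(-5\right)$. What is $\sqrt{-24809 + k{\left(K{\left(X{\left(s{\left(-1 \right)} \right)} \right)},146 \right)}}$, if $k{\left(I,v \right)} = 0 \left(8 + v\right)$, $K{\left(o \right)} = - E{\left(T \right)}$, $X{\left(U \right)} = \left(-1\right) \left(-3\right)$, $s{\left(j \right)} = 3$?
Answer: $i \sqrt{24809} \approx 157.51 i$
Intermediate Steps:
$T = -40$ ($T = 8 \left(-5\right) = -40$)
$E{\left(P \right)} = - \frac{P}{6}$
$X{\left(U \right)} = 3$
$K{\left(o \right)} = - \frac{20}{3}$ ($K{\left(o \right)} = - \frac{\left(-1\right) \left(-40\right)}{6} = \left(-1\right) \frac{20}{3} = - \frac{20}{3}$)
$k{\left(I,v \right)} = 0$
$\sqrt{-24809 + k{\left(K{\left(X{\left(s{\left(-1 \right)} \right)} \right)},146 \right)}} = \sqrt{-24809 + 0} = \sqrt{-24809} = i \sqrt{24809}$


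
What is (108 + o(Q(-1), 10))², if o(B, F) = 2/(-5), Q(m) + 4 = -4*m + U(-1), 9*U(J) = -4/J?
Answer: 289444/25 ≈ 11578.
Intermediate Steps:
U(J) = -4/(9*J) (U(J) = (-4/J)/9 = -4/(9*J))
Q(m) = -32/9 - 4*m (Q(m) = -4 + (-4*m - 4/9/(-1)) = -4 + (-4*m - 4/9*(-1)) = -4 + (-4*m + 4/9) = -4 + (4/9 - 4*m) = -32/9 - 4*m)
o(B, F) = -⅖ (o(B, F) = 2*(-⅕) = -⅖)
(108 + o(Q(-1), 10))² = (108 - ⅖)² = (538/5)² = 289444/25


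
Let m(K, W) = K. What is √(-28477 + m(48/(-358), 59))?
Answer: I*√912435853/179 ≈ 168.75*I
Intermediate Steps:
√(-28477 + m(48/(-358), 59)) = √(-28477 + 48/(-358)) = √(-28477 + 48*(-1/358)) = √(-28477 - 24/179) = √(-5097407/179) = I*√912435853/179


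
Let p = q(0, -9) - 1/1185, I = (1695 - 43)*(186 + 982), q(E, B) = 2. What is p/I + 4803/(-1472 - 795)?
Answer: -10982054897957/5183495862720 ≈ -2.1187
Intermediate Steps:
I = 1929536 (I = 1652*1168 = 1929536)
p = 2369/1185 (p = 2 - 1/1185 = 2369/1185 ≈ 1.9992)
p/I + 4803/(-1472 - 795) = (2369/1185)/1929536 + 4803/(-1472 - 795) = (2369/1185)*(1/1929536) + 4803/(-2267) = 2369/2286500160 + 4803*(-1/2267) = 2369/2286500160 - 4803/2267 = -10982054897957/5183495862720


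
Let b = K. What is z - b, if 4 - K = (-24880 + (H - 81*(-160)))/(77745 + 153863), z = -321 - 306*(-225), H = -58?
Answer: 7935463111/115804 ≈ 68525.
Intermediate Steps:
z = 68529 (z = -321 + 68850 = 68529)
K = 469205/115804 (K = 4 - (-24880 + (-58 - 81*(-160)))/(77745 + 153863) = 4 - (-24880 + (-58 + 12960))/231608 = 4 - (-24880 + 12902)/231608 = 4 - (-11978)/231608 = 4 - 1*(-5989/115804) = 4 + 5989/115804 = 469205/115804 ≈ 4.0517)
b = 469205/115804 ≈ 4.0517
z - b = 68529 - 1*469205/115804 = 68529 - 469205/115804 = 7935463111/115804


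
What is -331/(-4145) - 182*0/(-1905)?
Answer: 331/4145 ≈ 0.079855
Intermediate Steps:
-331/(-4145) - 182*0/(-1905) = -331*(-1/4145) + 0*(-1/1905) = 331/4145 + 0 = 331/4145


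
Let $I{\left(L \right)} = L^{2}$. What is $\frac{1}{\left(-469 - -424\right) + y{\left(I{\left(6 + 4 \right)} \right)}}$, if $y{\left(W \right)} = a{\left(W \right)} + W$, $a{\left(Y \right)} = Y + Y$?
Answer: $\frac{1}{255} \approx 0.0039216$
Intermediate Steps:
$a{\left(Y \right)} = 2 Y$
$y{\left(W \right)} = 3 W$ ($y{\left(W \right)} = 2 W + W = 3 W$)
$\frac{1}{\left(-469 - -424\right) + y{\left(I{\left(6 + 4 \right)} \right)}} = \frac{1}{\left(-469 - -424\right) + 3 \left(6 + 4\right)^{2}} = \frac{1}{\left(-469 + 424\right) + 3 \cdot 10^{2}} = \frac{1}{-45 + 3 \cdot 100} = \frac{1}{-45 + 300} = \frac{1}{255}$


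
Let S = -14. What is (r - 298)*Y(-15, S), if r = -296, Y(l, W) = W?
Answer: 8316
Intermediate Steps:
(r - 298)*Y(-15, S) = (-296 - 298)*(-14) = -594*(-14) = 8316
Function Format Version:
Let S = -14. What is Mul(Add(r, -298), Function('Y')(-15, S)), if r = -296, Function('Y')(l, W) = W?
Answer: 8316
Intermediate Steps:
Mul(Add(r, -298), Function('Y')(-15, S)) = Mul(Add(-296, -298), -14) = Mul(-594, -14) = 8316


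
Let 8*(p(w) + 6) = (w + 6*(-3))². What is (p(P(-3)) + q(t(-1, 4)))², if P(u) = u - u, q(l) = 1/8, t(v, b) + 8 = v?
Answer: 76729/64 ≈ 1198.9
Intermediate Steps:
t(v, b) = -8 + v
q(l) = ⅛
P(u) = 0
p(w) = -6 + (-18 + w)²/8 (p(w) = -6 + (w + 6*(-3))²/8 = -6 + (w - 18)²/8 = -6 + (-18 + w)²/8)
(p(P(-3)) + q(t(-1, 4)))² = ((-6 + (-18 + 0)²/8) + ⅛)² = ((-6 + (⅛)*(-18)²) + ⅛)² = ((-6 + (⅛)*324) + ⅛)² = ((-6 + 81/2) + ⅛)² = (69/2 + ⅛)² = (277/8)² = 76729/64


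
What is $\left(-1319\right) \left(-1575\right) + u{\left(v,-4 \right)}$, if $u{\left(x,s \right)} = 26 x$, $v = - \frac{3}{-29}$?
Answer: $\frac{60245403}{29} \approx 2.0774 \cdot 10^{6}$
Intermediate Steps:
$v = \frac{3}{29}$ ($v = \left(-3\right) \left(- \frac{1}{29}\right) = \frac{3}{29} \approx 0.10345$)
$\left(-1319\right) \left(-1575\right) + u{\left(v,-4 \right)} = \left(-1319\right) \left(-1575\right) + 26 \cdot \frac{3}{29} = 2077425 + \frac{78}{29} = \frac{60245403}{29}$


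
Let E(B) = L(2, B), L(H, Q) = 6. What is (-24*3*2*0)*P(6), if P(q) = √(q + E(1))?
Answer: 0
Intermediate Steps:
E(B) = 6
P(q) = √(6 + q) (P(q) = √(q + 6) = √(6 + q))
(-24*3*2*0)*P(6) = (-24*3*2*0)*√(6 + 6) = (-144*0)*√12 = (-24*0)*(2*√3) = 0*(2*√3) = 0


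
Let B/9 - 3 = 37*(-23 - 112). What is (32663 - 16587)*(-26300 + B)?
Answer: -1145061328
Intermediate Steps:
B = -44928 (B = 27 + 9*(37*(-23 - 112)) = 27 + 9*(37*(-135)) = 27 + 9*(-4995) = 27 - 44955 = -44928)
(32663 - 16587)*(-26300 + B) = (32663 - 16587)*(-26300 - 44928) = 16076*(-71228) = -1145061328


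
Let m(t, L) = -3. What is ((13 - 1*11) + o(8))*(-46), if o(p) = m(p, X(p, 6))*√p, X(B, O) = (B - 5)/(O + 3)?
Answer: -92 + 276*√2 ≈ 298.32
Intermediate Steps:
X(B, O) = (-5 + B)/(3 + O)
o(p) = -3*√p
((13 - 1*11) + o(8))*(-46) = ((13 - 1*11) - 6*√2)*(-46) = ((13 - 11) - 6*√2)*(-46) = (2 - 6*√2)*(-46) = -92 + 276*√2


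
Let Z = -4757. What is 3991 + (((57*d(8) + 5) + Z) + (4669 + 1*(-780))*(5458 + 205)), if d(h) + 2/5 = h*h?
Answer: 110131356/5 ≈ 2.2026e+7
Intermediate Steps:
d(h) = -2/5 + h**2 (d(h) = -2/5 + h*h = -2/5 + h**2)
3991 + (((57*d(8) + 5) + Z) + (4669 + 1*(-780))*(5458 + 205)) = 3991 + (((57*(-2/5 + 8**2) + 5) - 4757) + (4669 + 1*(-780))*(5458 + 205)) = 3991 + (((57*(-2/5 + 64) + 5) - 4757) + (4669 - 780)*5663) = 3991 + (((57*(318/5) + 5) - 4757) + 3889*5663) = 3991 + (((18126/5 + 5) - 4757) + 22023407) = 3991 + ((18151/5 - 4757) + 22023407) = 3991 + (-5634/5 + 22023407) = 3991 + 110111401/5 = 110131356/5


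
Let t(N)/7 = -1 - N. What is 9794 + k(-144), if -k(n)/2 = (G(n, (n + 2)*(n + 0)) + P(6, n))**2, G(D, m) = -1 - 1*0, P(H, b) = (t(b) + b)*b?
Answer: -30459552768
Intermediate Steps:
t(N) = -7 - 7*N (t(N) = 7*(-1 - N) = -7 - 7*N)
P(H, b) = b*(-7 - 6*b) (P(H, b) = ((-7 - 7*b) + b)*b = (-7 - 6*b)*b = b*(-7 - 6*b))
G(D, m) = -1 (G(D, m) = -1 + 0 = -1)
k(n) = -2*(-1 - n*(7 + 6*n))**2
9794 + k(-144) = 9794 - 2*(1 - 144*(7 + 6*(-144)))**2 = 9794 - 2*(1 - 144*(7 - 864))**2 = 9794 - 2*(1 - 144*(-857))**2 = 9794 - 2*(1 + 123408)**2 = 9794 - 2*123409**2 = 9794 - 2*15229781281 = 9794 - 30459562562 = -30459552768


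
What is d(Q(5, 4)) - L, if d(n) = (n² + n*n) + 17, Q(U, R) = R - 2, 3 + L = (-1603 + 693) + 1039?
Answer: -101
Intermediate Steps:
L = 126 (L = -3 + ((-1603 + 693) + 1039) = -3 + (-910 + 1039) = -3 + 129 = 126)
Q(U, R) = -2 + R
d(n) = 17 + 2*n² (d(n) = (n² + n²) + 17 = 2*n² + 17 = 17 + 2*n²)
d(Q(5, 4)) - L = (17 + 2*(-2 + 4)²) - 1*126 = (17 + 2*2²) - 126 = (17 + 2*4) - 126 = (17 + 8) - 126 = 25 - 126 = -101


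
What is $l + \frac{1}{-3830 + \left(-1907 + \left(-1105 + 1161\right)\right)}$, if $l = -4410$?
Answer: $- \frac{25053211}{5681} \approx -4410.0$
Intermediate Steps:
$l + \frac{1}{-3830 + \left(-1907 + \left(-1105 + 1161\right)\right)} = -4410 + \frac{1}{-3830 + \left(-1907 + \left(-1105 + 1161\right)\right)} = -4410 + \frac{1}{-3830 + \left(-1907 + 56\right)} = -4410 + \frac{1}{-3830 - 1851} = -4410 + \frac{1}{-5681} = -4410 - \frac{1}{5681} = - \frac{25053211}{5681}$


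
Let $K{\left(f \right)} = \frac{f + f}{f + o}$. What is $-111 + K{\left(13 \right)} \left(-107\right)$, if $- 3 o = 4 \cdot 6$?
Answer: $- \frac{3337}{5} \approx -667.4$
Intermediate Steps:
$o = -8$ ($o = - \frac{4 \cdot 6}{3} = \left(- \frac{1}{3}\right) 24 = -8$)
$K{\left(f \right)} = \frac{2 f}{-8 + f}$ ($K{\left(f \right)} = \frac{f + f}{f - 8} = \frac{2 f}{-8 + f}$)
$-111 + K{\left(13 \right)} \left(-107\right) = -111 + 2 \cdot 13 \frac{1}{-8 + 13} \left(-107\right) = -111 + 2 \cdot 13 \cdot \frac{1}{5} \left(-107\right) = -111 + \frac{26}{5} \left(-107\right) = -111 - \frac{2782}{5} = - \frac{3337}{5}$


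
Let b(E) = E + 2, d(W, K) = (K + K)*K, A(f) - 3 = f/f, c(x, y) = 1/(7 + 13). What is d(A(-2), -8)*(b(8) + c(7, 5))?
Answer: 6432/5 ≈ 1286.4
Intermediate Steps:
c(x, y) = 1/20
A(f) = 4 (A(f) = 3 + f/f = 3 + 1 = 4)
d(W, K) = 2*K² (d(W, K) = (2*K)*K = 2*K²)
b(E) = 2 + E
d(A(-2), -8)*(b(8) + c(7, 5)) = (2*(-8)²)*((2 + 8) + 1/20) = (2*64)*(10 + 1/20) = 128*(201/20) = 6432/5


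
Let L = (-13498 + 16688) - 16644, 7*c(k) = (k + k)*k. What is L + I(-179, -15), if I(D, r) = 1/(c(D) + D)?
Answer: -845301359/62829 ≈ -13454.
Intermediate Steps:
c(k) = 2*k**2/7 (c(k) = ((k + k)*k)/7 = ((2*k)*k)/7 = (2*k**2)/7 = 2*k**2/7)
L = -13454 (L = 3190 - 16644 = -13454)
I(D, r) = 1/(D + 2*D**2/7) (I(D, r) = 1/(2*D**2/7 + D) = 1/(D + 2*D**2/7))
L + I(-179, -15) = -13454 + 7/(-179*(7 + 2*(-179))) = -13454 + 7*(-1/179)/(7 - 358) = -13454 + 7*(-1/179)/(-351) = -13454 + 7*(-1/179)*(-1/351) = -13454 + 7/62829 = -845301359/62829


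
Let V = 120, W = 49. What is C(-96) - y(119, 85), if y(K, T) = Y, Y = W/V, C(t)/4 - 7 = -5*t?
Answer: 233711/120 ≈ 1947.6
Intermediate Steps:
C(t) = 28 - 20*t (C(t) = 28 + 4*(-5*t) = 28 - 20*t)
Y = 49/120 ≈ 0.40833
y(K, T) = 49/120
C(-96) - y(119, 85) = (28 - 20*(-96)) - 1*49/120 = (28 + 1920) - 49/120 = 1948 - 49/120 = 233711/120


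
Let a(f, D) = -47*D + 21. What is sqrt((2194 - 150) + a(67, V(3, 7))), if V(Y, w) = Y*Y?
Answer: sqrt(1642) ≈ 40.522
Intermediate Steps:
V(Y, w) = Y**2
a(f, D) = 21 - 47*D
sqrt((2194 - 150) + a(67, V(3, 7))) = sqrt((2194 - 150) + (21 - 47*3**2)) = sqrt(2044 + (21 - 47*9)) = sqrt(2044 + (21 - 423)) = sqrt(2044 - 402) = sqrt(1642)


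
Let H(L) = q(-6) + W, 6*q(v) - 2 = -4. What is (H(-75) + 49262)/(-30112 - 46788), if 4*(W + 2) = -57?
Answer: -118189/184560 ≈ -0.64038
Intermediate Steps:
W = -65/4 (W = -2 + (1/4)*(-57) = -2 - 57/4 = -65/4 ≈ -16.250)
q(v) = -1/3 (q(v) = 1/3 + (1/6)*(-4) = 1/3 - 2/3 = -1/3)
H(L) = -199/12 (H(L) = -1/3 - 65/4 = -199/12)
(H(-75) + 49262)/(-30112 - 46788) = (-199/12 + 49262)/(-30112 - 46788) = (590945/12)/(-76900) = (590945/12)*(-1/76900) = -118189/184560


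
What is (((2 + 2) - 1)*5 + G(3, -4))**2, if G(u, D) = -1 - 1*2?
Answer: 144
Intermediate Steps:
G(u, D) = -3 (G(u, D) = -1 - 2 = -3)
(((2 + 2) - 1)*5 + G(3, -4))**2 = (((2 + 2) - 1)*5 - 3)**2 = ((4 - 1)*5 - 3)**2 = (3*5 - 3)**2 = (15 - 3)**2 = 12**2 = 144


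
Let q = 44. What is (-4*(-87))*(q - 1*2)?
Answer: 14616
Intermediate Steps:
(-4*(-87))*(q - 1*2) = (-4*(-87))*(44 - 1*2) = 348*(44 - 2) = 348*42 = 14616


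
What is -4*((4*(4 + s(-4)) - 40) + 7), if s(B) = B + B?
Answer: 196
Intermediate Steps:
s(B) = 2*B
-4*((4*(4 + s(-4)) - 40) + 7) = -4*((4*(4 + 2*(-4)) - 40) + 7) = -4*((4*(4 - 8) - 40) + 7) = -4*((4*(-4) - 40) + 7) = -4*((-16 - 40) + 7) = -4*(-56 + 7) = -4*(-49) = 196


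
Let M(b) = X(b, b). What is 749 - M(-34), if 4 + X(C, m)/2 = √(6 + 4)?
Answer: 757 - 2*√10 ≈ 750.68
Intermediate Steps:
X(C, m) = -8 + 2*√10 (X(C, m) = -8 + 2*√(6 + 4) = -8 + 2*√10)
M(b) = -8 + 2*√10
749 - M(-34) = 749 - (-8 + 2*√10) = 749 + (8 - 2*√10) = 757 - 2*√10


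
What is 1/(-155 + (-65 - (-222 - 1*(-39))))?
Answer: -1/37 ≈ -0.027027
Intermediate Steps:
1/(-155 + (-65 - (-222 - 1*(-39)))) = 1/(-155 + (-65 - (-222 + 39))) = 1/(-155 + (-65 - 1*(-183))) = 1/(-155 + (-65 + 183)) = 1/(-155 + 118) = 1/(-37) = -1/37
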